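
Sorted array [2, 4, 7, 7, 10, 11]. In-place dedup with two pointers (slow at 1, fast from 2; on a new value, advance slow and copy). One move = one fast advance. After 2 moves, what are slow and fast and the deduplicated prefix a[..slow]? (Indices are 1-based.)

slow=3, fast=4, prefix=[2, 4, 7]

slow=1 fast=2: a[fast]=4≠a[slow]=2 write a[2]=4, slow++,fast++
slow=2 fast=3: a[fast]=7≠a[slow]=4 write a[3]=7, slow++,fast++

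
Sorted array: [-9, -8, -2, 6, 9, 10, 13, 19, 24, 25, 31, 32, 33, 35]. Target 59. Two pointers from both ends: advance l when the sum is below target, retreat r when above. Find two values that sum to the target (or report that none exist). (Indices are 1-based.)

(24, 35)

l=1 r=14: -9+35=26 <59, l++
l=2 r=14: -8+35=27 <59, l++
l=3 r=14: -2+35=33 <59, l++
l=4 r=14: 6+35=41 <59, l++
l=5 r=14: 9+35=44 <59, l++
l=6 r=14: 10+35=45 <59, l++
l=7 r=14: 13+35=48 <59, l++
l=8 r=14: 19+35=54 <59, l++
l=9 r=14: 24+35=59, found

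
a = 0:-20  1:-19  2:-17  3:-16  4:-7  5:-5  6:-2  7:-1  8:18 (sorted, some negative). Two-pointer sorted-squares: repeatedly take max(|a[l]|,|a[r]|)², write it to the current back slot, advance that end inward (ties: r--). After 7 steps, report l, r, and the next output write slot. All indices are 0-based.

l=6, r=7, next write slot=1

[0,8] |-20|>|18| out[8]=400 → l++
[1,8] |-19|>|18| out[7]=361 → l++
[2,8] |-17|<=|18| out[6]=324 → r--
[2,7] |-17|>|-1| out[5]=289 → l++
[3,7] |-16|>|-1| out[4]=256 → l++
[4,7] |-7|>|-1| out[3]=49 → l++
[5,7] |-5|>|-1| out[2]=25 → l++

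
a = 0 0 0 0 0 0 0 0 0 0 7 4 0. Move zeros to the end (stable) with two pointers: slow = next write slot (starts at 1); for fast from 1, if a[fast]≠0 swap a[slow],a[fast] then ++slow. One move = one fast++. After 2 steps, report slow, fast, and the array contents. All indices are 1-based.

(s=1,f=1) a[fast]=0 → fast++
(s=1,f=2) a[fast]=0 → fast++

slow=1, fast=3, a=[0, 0, 0, 0, 0, 0, 0, 0, 0, 0, 7, 4, 0]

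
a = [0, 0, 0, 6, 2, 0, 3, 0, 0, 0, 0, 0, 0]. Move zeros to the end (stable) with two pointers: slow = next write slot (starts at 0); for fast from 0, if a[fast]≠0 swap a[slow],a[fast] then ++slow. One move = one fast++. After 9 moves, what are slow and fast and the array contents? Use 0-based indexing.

slow=3, fast=9, a=[6, 2, 3, 0, 0, 0, 0, 0, 0, 0, 0, 0, 0]

slow=0 fast=0: a[fast]=0, fast++
slow=0 fast=1: a[fast]=0, fast++
slow=0 fast=2: a[fast]=0, fast++
slow=0 fast=3: a[fast]=6≠0 swap→a[0]=6, slow++,fast++
slow=1 fast=4: a[fast]=2≠0 swap→a[1]=2, slow++,fast++
slow=2 fast=5: a[fast]=0, fast++
slow=2 fast=6: a[fast]=3≠0 swap→a[2]=3, slow++,fast++
slow=3 fast=7: a[fast]=0, fast++
slow=3 fast=8: a[fast]=0, fast++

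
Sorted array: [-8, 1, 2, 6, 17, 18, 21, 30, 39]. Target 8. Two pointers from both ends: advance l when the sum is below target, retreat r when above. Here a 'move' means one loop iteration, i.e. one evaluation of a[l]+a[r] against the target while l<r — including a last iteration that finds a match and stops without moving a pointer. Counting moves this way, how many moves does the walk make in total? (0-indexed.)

l=0 r=8: -8+39=31 >8, r--
l=0 r=7: -8+30=22 >8, r--
l=0 r=6: -8+21=13 >8, r--
l=0 r=5: -8+18=10 >8, r--
l=0 r=4: -8+17=9 >8, r--
l=0 r=3: -8+6=-2 <8, l++
l=1 r=3: 1+6=7 <8, l++
l=2 r=3: 2+6=8, found

8 moves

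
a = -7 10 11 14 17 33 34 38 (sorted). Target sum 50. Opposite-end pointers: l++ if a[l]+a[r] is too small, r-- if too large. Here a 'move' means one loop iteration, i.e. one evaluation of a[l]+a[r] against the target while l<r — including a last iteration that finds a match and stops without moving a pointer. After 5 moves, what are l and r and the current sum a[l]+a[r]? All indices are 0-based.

l=0 r=7: -7+38=31 <50, l++
l=1 r=7: 10+38=48 <50, l++
l=2 r=7: 11+38=49 <50, l++
l=3 r=7: 14+38=52 >50, r--
l=3 r=6: 14+34=48 <50, l++

l=4, r=6, sum=51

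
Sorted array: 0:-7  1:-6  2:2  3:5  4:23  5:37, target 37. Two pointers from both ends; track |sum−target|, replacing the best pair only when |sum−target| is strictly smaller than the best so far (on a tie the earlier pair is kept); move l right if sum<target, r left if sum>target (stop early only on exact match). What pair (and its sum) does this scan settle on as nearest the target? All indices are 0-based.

l=0 r=5: -7+37=30 d=7 *, l++
l=1 r=5: -6+37=31 d=6 *, l++
l=2 r=5: 2+37=39 d=2 *, r--
l=2 r=4: 2+23=25 d=12, l++
l=3 r=4: 5+23=28 d=9, l++

pair (2, 37) with sum 39 (|Δ|=2)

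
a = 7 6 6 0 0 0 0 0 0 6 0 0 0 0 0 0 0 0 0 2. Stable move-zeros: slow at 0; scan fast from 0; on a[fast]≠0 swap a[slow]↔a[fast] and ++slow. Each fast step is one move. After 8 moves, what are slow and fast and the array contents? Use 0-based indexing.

(s=0,f=0) a[fast]=7≠0 swap→a[0]=7 → slow++,fast++
(s=1,f=1) a[fast]=6≠0 swap→a[1]=6 → slow++,fast++
(s=2,f=2) a[fast]=6≠0 swap→a[2]=6 → slow++,fast++
(s=3,f=3) a[fast]=0 → fast++
(s=3,f=4) a[fast]=0 → fast++
(s=3,f=5) a[fast]=0 → fast++
(s=3,f=6) a[fast]=0 → fast++
(s=3,f=7) a[fast]=0 → fast++

slow=3, fast=8, a=[7, 6, 6, 0, 0, 0, 0, 0, 0, 6, 0, 0, 0, 0, 0, 0, 0, 0, 0, 2]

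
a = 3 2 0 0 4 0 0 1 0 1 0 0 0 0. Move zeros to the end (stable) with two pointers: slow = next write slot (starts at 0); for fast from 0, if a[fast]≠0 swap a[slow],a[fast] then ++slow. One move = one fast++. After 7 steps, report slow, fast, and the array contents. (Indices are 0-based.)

slow=0 fast=0: a[fast]=3≠0 swap→a[0]=3, slow++,fast++
slow=1 fast=1: a[fast]=2≠0 swap→a[1]=2, slow++,fast++
slow=2 fast=2: a[fast]=0, fast++
slow=2 fast=3: a[fast]=0, fast++
slow=2 fast=4: a[fast]=4≠0 swap→a[2]=4, slow++,fast++
slow=3 fast=5: a[fast]=0, fast++
slow=3 fast=6: a[fast]=0, fast++

slow=3, fast=7, a=[3, 2, 4, 0, 0, 0, 0, 1, 0, 1, 0, 0, 0, 0]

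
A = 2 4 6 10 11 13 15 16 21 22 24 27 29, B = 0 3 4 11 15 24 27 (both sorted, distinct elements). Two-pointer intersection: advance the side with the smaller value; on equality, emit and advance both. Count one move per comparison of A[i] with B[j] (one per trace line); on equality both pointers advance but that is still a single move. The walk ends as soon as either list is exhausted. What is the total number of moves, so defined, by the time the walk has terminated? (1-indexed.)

i=1 j=1: 2>0, j++
i=1 j=2: 2<3, i++
i=2 j=2: 4>3, j++
i=2 j=3: 4==4 emit, i++,j++
i=3 j=4: 6<11, i++
i=4 j=4: 10<11, i++
i=5 j=4: 11==11 emit, i++,j++
i=6 j=5: 13<15, i++
i=7 j=5: 15==15 emit, i++,j++
i=8 j=6: 16<24, i++
i=9 j=6: 21<24, i++
i=10 j=6: 22<24, i++
i=11 j=6: 24==24 emit, i++,j++
i=12 j=7: 27==27 emit, i++,j++

14 moves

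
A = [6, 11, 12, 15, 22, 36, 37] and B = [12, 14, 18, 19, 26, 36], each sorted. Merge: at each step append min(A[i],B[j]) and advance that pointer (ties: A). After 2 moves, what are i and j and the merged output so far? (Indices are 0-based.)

i=0 j=0: A[i]=6<=B[j]=12 take 6, i++
i=1 j=0: A[i]=11<=B[j]=12 take 11, i++

i=2, j=0, merged so far=[6, 11]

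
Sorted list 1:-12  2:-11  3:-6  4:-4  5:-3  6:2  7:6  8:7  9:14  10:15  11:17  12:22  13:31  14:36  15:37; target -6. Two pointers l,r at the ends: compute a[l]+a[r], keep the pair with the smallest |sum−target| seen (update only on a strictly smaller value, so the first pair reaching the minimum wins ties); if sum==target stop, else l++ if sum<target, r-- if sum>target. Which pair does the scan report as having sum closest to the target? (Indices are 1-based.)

l=1 r=15: -12+37=25 d=31 *, r--
l=1 r=14: -12+36=24 d=30 *, r--
l=1 r=13: -12+31=19 d=25 *, r--
l=1 r=12: -12+22=10 d=16 *, r--
l=1 r=11: -12+17=5 d=11 *, r--
l=1 r=10: -12+15=3 d=9 *, r--
l=1 r=9: -12+14=2 d=8 *, r--
l=1 r=8: -12+7=-5 d=1 *, r--
l=1 r=7: -12+6=-6 d=0 *, stop

pair (-12, 6) with sum -6 (|Δ|=0)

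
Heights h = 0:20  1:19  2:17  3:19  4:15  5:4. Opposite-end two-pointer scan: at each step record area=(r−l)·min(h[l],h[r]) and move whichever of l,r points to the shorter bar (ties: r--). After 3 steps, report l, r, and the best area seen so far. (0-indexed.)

[0,5] min(20,4)*5=20 best=20 * → r--
[0,4] min(20,15)*4=60 best=60 * → r--
[0,3] min(20,19)*3=57 best=60 → r--

l=0, r=2, best area=60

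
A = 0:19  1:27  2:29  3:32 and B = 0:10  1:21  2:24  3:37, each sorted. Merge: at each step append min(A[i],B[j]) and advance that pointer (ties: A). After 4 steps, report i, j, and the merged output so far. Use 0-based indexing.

i=1, j=3, merged so far=[10, 19, 21, 24]

i=0 j=0: A[i]=19>B[j]=10 take 10, j++
i=0 j=1: A[i]=19<=B[j]=21 take 19, i++
i=1 j=1: A[i]=27>B[j]=21 take 21, j++
i=1 j=2: A[i]=27>B[j]=24 take 24, j++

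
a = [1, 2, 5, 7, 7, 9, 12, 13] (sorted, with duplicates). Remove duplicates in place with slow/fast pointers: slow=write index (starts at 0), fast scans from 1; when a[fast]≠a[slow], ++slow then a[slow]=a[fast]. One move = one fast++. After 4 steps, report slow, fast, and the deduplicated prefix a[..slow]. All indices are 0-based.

(s=0,f=1) a[fast]=2≠a[slow]=1 write a[1]=2 → slow++,fast++
(s=1,f=2) a[fast]=5≠a[slow]=2 write a[2]=5 → slow++,fast++
(s=2,f=3) a[fast]=7≠a[slow]=5 write a[3]=7 → slow++,fast++
(s=3,f=4) a[fast]=7=a[slow] dup → fast++

slow=3, fast=5, prefix=[1, 2, 5, 7]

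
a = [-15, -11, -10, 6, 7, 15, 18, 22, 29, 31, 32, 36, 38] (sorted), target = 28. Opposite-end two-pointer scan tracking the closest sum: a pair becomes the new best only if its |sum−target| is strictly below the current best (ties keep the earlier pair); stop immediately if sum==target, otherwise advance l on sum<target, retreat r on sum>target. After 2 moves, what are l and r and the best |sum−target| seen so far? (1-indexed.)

l=3, r=13, best |Δ|=1

l=1 r=13: -15+38=23 d=5 *, l++
l=2 r=13: -11+38=27 d=1 *, l++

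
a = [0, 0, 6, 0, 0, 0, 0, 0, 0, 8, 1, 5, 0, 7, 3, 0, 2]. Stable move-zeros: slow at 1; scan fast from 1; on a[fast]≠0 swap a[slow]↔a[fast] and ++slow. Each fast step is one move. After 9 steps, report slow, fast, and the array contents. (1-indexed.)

slow=1 fast=1: a[fast]=0, fast++
slow=1 fast=2: a[fast]=0, fast++
slow=1 fast=3: a[fast]=6≠0 swap→a[1]=6, slow++,fast++
slow=2 fast=4: a[fast]=0, fast++
slow=2 fast=5: a[fast]=0, fast++
slow=2 fast=6: a[fast]=0, fast++
slow=2 fast=7: a[fast]=0, fast++
slow=2 fast=8: a[fast]=0, fast++
slow=2 fast=9: a[fast]=0, fast++

slow=2, fast=10, a=[6, 0, 0, 0, 0, 0, 0, 0, 0, 8, 1, 5, 0, 7, 3, 0, 2]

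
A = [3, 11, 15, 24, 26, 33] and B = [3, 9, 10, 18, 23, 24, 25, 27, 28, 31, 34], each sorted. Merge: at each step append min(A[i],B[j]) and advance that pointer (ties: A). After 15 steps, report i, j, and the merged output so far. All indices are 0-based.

i=0 j=0: A[i]=3<=B[j]=3 take 3, i++
i=1 j=0: A[i]=11>B[j]=3 take 3, j++
i=1 j=1: A[i]=11>B[j]=9 take 9, j++
i=1 j=2: A[i]=11>B[j]=10 take 10, j++
i=1 j=3: A[i]=11<=B[j]=18 take 11, i++
i=2 j=3: A[i]=15<=B[j]=18 take 15, i++
i=3 j=3: A[i]=24>B[j]=18 take 18, j++
i=3 j=4: A[i]=24>B[j]=23 take 23, j++
i=3 j=5: A[i]=24<=B[j]=24 take 24, i++
i=4 j=5: A[i]=26>B[j]=24 take 24, j++
i=4 j=6: A[i]=26>B[j]=25 take 25, j++
i=4 j=7: A[i]=26<=B[j]=27 take 26, i++
i=5 j=7: A[i]=33>B[j]=27 take 27, j++
i=5 j=8: A[i]=33>B[j]=28 take 28, j++
i=5 j=9: A[i]=33>B[j]=31 take 31, j++

i=5, j=10, merged so far=[3, 3, 9, 10, 11, 15, 18, 23, 24, 24, 25, 26, 27, 28, 31]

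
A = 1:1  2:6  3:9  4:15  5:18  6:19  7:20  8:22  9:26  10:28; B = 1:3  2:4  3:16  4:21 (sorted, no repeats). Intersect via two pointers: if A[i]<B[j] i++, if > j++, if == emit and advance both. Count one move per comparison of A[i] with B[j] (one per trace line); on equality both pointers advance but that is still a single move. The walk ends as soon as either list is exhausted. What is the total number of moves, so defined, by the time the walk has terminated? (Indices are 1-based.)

11 moves

[i=1,j=1] 1<3 → i++
[i=2,j=1] 6>3 → j++
[i=2,j=2] 6>4 → j++
[i=2,j=3] 6<16 → i++
[i=3,j=3] 9<16 → i++
[i=4,j=3] 15<16 → i++
[i=5,j=3] 18>16 → j++
[i=5,j=4] 18<21 → i++
[i=6,j=4] 19<21 → i++
[i=7,j=4] 20<21 → i++
[i=8,j=4] 22>21 → j++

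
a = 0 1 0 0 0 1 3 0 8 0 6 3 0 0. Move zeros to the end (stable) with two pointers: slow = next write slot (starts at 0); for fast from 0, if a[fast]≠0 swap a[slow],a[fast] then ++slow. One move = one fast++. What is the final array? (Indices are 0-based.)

slow=0 fast=0: a[fast]=0, fast++
slow=0 fast=1: a[fast]=1≠0 swap→a[0]=1, slow++,fast++
slow=1 fast=2: a[fast]=0, fast++
slow=1 fast=3: a[fast]=0, fast++
slow=1 fast=4: a[fast]=0, fast++
slow=1 fast=5: a[fast]=1≠0 swap→a[1]=1, slow++,fast++
slow=2 fast=6: a[fast]=3≠0 swap→a[2]=3, slow++,fast++
slow=3 fast=7: a[fast]=0, fast++
slow=3 fast=8: a[fast]=8≠0 swap→a[3]=8, slow++,fast++
slow=4 fast=9: a[fast]=0, fast++
slow=4 fast=10: a[fast]=6≠0 swap→a[4]=6, slow++,fast++
slow=5 fast=11: a[fast]=3≠0 swap→a[5]=3, slow++,fast++
slow=6 fast=12: a[fast]=0, fast++
slow=6 fast=13: a[fast]=0, fast++

[1, 1, 3, 8, 6, 3, 0, 0, 0, 0, 0, 0, 0, 0]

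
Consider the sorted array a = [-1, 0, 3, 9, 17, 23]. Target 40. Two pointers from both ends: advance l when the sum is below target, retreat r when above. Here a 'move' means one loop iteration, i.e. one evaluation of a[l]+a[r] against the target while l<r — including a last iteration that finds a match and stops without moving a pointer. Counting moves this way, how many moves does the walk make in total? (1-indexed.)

5 moves

[1,6] -1+23=22 <40 → l++
[2,6] 0+23=23 <40 → l++
[3,6] 3+23=26 <40 → l++
[4,6] 9+23=32 <40 → l++
[5,6] 17+23=40 → found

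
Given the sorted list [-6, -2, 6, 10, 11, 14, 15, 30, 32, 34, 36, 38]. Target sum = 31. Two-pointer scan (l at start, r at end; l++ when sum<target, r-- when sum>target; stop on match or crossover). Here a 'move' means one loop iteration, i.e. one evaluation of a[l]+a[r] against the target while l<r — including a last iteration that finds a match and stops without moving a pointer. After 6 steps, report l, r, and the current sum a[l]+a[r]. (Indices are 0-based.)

l=2, r=7, sum=36

l=0 r=11: -6+38=32 >31, r--
l=0 r=10: -6+36=30 <31, l++
l=1 r=10: -2+36=34 >31, r--
l=1 r=9: -2+34=32 >31, r--
l=1 r=8: -2+32=30 <31, l++
l=2 r=8: 6+32=38 >31, r--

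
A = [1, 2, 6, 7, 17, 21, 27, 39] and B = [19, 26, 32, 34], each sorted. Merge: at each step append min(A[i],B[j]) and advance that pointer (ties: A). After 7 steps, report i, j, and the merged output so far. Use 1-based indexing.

i=7, j=2, merged so far=[1, 2, 6, 7, 17, 19, 21]

[i=1,j=1] A[i]=1<=B[j]=19 take 1 → i++
[i=2,j=1] A[i]=2<=B[j]=19 take 2 → i++
[i=3,j=1] A[i]=6<=B[j]=19 take 6 → i++
[i=4,j=1] A[i]=7<=B[j]=19 take 7 → i++
[i=5,j=1] A[i]=17<=B[j]=19 take 17 → i++
[i=6,j=1] A[i]=21>B[j]=19 take 19 → j++
[i=6,j=2] A[i]=21<=B[j]=26 take 21 → i++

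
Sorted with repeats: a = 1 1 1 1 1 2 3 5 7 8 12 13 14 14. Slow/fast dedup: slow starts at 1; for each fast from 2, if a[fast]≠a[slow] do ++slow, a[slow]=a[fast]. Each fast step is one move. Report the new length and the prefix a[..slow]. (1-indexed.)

(s=1,f=2) a[fast]=1=a[slow] dup → fast++
(s=1,f=3) a[fast]=1=a[slow] dup → fast++
(s=1,f=4) a[fast]=1=a[slow] dup → fast++
(s=1,f=5) a[fast]=1=a[slow] dup → fast++
(s=1,f=6) a[fast]=2≠a[slow]=1 write a[2]=2 → slow++,fast++
(s=2,f=7) a[fast]=3≠a[slow]=2 write a[3]=3 → slow++,fast++
(s=3,f=8) a[fast]=5≠a[slow]=3 write a[4]=5 → slow++,fast++
(s=4,f=9) a[fast]=7≠a[slow]=5 write a[5]=7 → slow++,fast++
(s=5,f=10) a[fast]=8≠a[slow]=7 write a[6]=8 → slow++,fast++
(s=6,f=11) a[fast]=12≠a[slow]=8 write a[7]=12 → slow++,fast++
(s=7,f=12) a[fast]=13≠a[slow]=12 write a[8]=13 → slow++,fast++
(s=8,f=13) a[fast]=14≠a[slow]=13 write a[9]=14 → slow++,fast++
(s=9,f=14) a[fast]=14=a[slow] dup → fast++

length 9; prefix = [1, 2, 3, 5, 7, 8, 12, 13, 14]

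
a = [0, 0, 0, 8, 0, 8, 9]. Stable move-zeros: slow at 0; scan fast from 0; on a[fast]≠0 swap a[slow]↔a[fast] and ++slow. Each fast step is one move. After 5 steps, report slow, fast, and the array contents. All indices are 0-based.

slow=0 fast=0: a[fast]=0, fast++
slow=0 fast=1: a[fast]=0, fast++
slow=0 fast=2: a[fast]=0, fast++
slow=0 fast=3: a[fast]=8≠0 swap→a[0]=8, slow++,fast++
slow=1 fast=4: a[fast]=0, fast++

slow=1, fast=5, a=[8, 0, 0, 0, 0, 8, 9]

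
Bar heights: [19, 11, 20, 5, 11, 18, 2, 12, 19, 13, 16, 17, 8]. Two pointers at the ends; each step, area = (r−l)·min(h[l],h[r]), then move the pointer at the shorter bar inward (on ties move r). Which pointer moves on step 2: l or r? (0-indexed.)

[0,12] min(19,8)*12=96 best=96 * → r--
[0,11] min(19,17)*11=187 best=187 * → r--

r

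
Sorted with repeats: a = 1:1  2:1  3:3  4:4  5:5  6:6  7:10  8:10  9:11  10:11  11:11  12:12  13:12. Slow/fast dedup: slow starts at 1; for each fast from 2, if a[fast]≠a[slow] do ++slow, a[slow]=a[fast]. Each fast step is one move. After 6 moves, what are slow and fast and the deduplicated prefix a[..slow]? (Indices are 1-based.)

slow=6, fast=8, prefix=[1, 3, 4, 5, 6, 10]

(s=1,f=2) a[fast]=1=a[slow] dup → fast++
(s=1,f=3) a[fast]=3≠a[slow]=1 write a[2]=3 → slow++,fast++
(s=2,f=4) a[fast]=4≠a[slow]=3 write a[3]=4 → slow++,fast++
(s=3,f=5) a[fast]=5≠a[slow]=4 write a[4]=5 → slow++,fast++
(s=4,f=6) a[fast]=6≠a[slow]=5 write a[5]=6 → slow++,fast++
(s=5,f=7) a[fast]=10≠a[slow]=6 write a[6]=10 → slow++,fast++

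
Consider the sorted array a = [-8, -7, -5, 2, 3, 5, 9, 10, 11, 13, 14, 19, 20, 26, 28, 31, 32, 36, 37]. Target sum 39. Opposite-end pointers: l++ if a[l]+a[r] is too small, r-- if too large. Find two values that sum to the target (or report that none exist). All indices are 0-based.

l=0 r=18: -8+37=29 <39, l++
l=1 r=18: -7+37=30 <39, l++
l=2 r=18: -5+37=32 <39, l++
l=3 r=18: 2+37=39, found

(2, 37)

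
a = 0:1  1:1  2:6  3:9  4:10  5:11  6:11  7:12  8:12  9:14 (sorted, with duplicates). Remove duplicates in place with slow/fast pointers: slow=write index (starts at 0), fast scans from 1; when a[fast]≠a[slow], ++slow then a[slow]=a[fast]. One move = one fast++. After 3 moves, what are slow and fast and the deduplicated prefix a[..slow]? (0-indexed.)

slow=2, fast=4, prefix=[1, 6, 9]

(s=0,f=1) a[fast]=1=a[slow] dup → fast++
(s=0,f=2) a[fast]=6≠a[slow]=1 write a[1]=6 → slow++,fast++
(s=1,f=3) a[fast]=9≠a[slow]=6 write a[2]=9 → slow++,fast++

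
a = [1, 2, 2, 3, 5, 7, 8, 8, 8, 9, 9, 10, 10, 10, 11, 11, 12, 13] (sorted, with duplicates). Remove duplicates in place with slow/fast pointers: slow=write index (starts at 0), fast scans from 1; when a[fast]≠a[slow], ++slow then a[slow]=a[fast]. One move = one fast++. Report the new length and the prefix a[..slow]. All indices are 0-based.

(s=0,f=1) a[fast]=2≠a[slow]=1 write a[1]=2 → slow++,fast++
(s=1,f=2) a[fast]=2=a[slow] dup → fast++
(s=1,f=3) a[fast]=3≠a[slow]=2 write a[2]=3 → slow++,fast++
(s=2,f=4) a[fast]=5≠a[slow]=3 write a[3]=5 → slow++,fast++
(s=3,f=5) a[fast]=7≠a[slow]=5 write a[4]=7 → slow++,fast++
(s=4,f=6) a[fast]=8≠a[slow]=7 write a[5]=8 → slow++,fast++
(s=5,f=7) a[fast]=8=a[slow] dup → fast++
(s=5,f=8) a[fast]=8=a[slow] dup → fast++
(s=5,f=9) a[fast]=9≠a[slow]=8 write a[6]=9 → slow++,fast++
(s=6,f=10) a[fast]=9=a[slow] dup → fast++
(s=6,f=11) a[fast]=10≠a[slow]=9 write a[7]=10 → slow++,fast++
(s=7,f=12) a[fast]=10=a[slow] dup → fast++
(s=7,f=13) a[fast]=10=a[slow] dup → fast++
(s=7,f=14) a[fast]=11≠a[slow]=10 write a[8]=11 → slow++,fast++
(s=8,f=15) a[fast]=11=a[slow] dup → fast++
(s=8,f=16) a[fast]=12≠a[slow]=11 write a[9]=12 → slow++,fast++
(s=9,f=17) a[fast]=13≠a[slow]=12 write a[10]=13 → slow++,fast++

length 11; prefix = [1, 2, 3, 5, 7, 8, 9, 10, 11, 12, 13]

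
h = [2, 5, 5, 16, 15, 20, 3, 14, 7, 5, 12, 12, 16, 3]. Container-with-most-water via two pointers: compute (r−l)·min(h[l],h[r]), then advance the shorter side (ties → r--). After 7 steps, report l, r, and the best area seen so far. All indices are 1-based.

l=4, r=10, best area=144

l=1 r=14: min(2,3)*13=26 best=26 *, l++
l=2 r=14: min(5,3)*12=36 best=36 *, r--
l=2 r=13: min(5,16)*11=55 best=55 *, l++
l=3 r=13: min(5,16)*10=50 best=55, l++
l=4 r=13: min(16,16)*9=144 best=144 *, r--
l=4 r=12: min(16,12)*8=96 best=144, r--
l=4 r=11: min(16,12)*7=84 best=144, r--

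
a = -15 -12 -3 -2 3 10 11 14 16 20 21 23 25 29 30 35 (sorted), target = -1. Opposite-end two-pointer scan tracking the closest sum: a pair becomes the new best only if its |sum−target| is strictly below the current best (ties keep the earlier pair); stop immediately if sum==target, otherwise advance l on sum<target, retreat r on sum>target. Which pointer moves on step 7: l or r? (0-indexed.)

r

l=0 r=15: -15+35=20 d=21 *, r--
l=0 r=14: -15+30=15 d=16 *, r--
l=0 r=13: -15+29=14 d=15 *, r--
l=0 r=12: -15+25=10 d=11 *, r--
l=0 r=11: -15+23=8 d=9 *, r--
l=0 r=10: -15+21=6 d=7 *, r--
l=0 r=9: -15+20=5 d=6 *, r--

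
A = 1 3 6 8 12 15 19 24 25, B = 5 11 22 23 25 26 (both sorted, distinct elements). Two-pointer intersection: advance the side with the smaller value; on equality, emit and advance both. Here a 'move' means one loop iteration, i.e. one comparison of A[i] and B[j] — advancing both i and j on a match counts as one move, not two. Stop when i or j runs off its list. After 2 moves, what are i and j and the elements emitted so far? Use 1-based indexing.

[i=1,j=1] 1<5 → i++
[i=2,j=1] 3<5 → i++

i=3, j=1, emitted=[]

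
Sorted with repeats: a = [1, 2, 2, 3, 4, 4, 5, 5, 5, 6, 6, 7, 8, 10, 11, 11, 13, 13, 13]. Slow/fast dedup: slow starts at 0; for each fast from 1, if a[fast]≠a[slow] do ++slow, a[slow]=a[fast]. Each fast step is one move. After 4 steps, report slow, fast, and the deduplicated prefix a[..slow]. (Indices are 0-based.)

slow=0 fast=1: a[fast]=2≠a[slow]=1 write a[1]=2, slow++,fast++
slow=1 fast=2: a[fast]=2=a[slow] dup, fast++
slow=1 fast=3: a[fast]=3≠a[slow]=2 write a[2]=3, slow++,fast++
slow=2 fast=4: a[fast]=4≠a[slow]=3 write a[3]=4, slow++,fast++

slow=3, fast=5, prefix=[1, 2, 3, 4]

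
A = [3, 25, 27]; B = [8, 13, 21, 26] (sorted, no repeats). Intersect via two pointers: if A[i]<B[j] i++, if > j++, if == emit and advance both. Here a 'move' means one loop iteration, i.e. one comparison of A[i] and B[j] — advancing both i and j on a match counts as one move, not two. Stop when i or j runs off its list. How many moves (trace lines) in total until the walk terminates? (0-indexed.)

i=0 j=0: 3<8, i++
i=1 j=0: 25>8, j++
i=1 j=1: 25>13, j++
i=1 j=2: 25>21, j++
i=1 j=3: 25<26, i++
i=2 j=3: 27>26, j++

6 moves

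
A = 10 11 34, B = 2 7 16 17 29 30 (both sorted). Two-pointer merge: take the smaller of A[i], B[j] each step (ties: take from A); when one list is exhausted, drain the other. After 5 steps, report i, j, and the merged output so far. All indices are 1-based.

i=1 j=1: A[i]=10>B[j]=2 take 2, j++
i=1 j=2: A[i]=10>B[j]=7 take 7, j++
i=1 j=3: A[i]=10<=B[j]=16 take 10, i++
i=2 j=3: A[i]=11<=B[j]=16 take 11, i++
i=3 j=3: A[i]=34>B[j]=16 take 16, j++

i=3, j=4, merged so far=[2, 7, 10, 11, 16]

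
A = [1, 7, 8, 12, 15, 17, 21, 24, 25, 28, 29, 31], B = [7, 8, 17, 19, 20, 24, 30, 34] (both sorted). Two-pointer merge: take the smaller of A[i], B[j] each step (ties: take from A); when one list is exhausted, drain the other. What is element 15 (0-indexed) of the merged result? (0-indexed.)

merged[15] = 28

i=0 j=0: A[i]=1<=B[j]=7 take 1, i++
i=1 j=0: A[i]=7<=B[j]=7 take 7, i++
i=2 j=0: A[i]=8>B[j]=7 take 7, j++
i=2 j=1: A[i]=8<=B[j]=8 take 8, i++
i=3 j=1: A[i]=12>B[j]=8 take 8, j++
i=3 j=2: A[i]=12<=B[j]=17 take 12, i++
i=4 j=2: A[i]=15<=B[j]=17 take 15, i++
i=5 j=2: A[i]=17<=B[j]=17 take 17, i++
i=6 j=2: A[i]=21>B[j]=17 take 17, j++
i=6 j=3: A[i]=21>B[j]=19 take 19, j++
i=6 j=4: A[i]=21>B[j]=20 take 20, j++
i=6 j=5: A[i]=21<=B[j]=24 take 21, i++
i=7 j=5: A[i]=24<=B[j]=24 take 24, i++
i=8 j=5: A[i]=25>B[j]=24 take 24, j++
i=8 j=6: A[i]=25<=B[j]=30 take 25, i++
i=9 j=6: A[i]=28<=B[j]=30 take 28, i++
i=10 j=6: A[i]=29<=B[j]=30 take 29, i++
i=11 j=6: A[i]=31>B[j]=30 take 30, j++
i=11 j=7: A[i]=31<=B[j]=34 take 31, i++
i=12 j=7: A done, take B[j]=34, j++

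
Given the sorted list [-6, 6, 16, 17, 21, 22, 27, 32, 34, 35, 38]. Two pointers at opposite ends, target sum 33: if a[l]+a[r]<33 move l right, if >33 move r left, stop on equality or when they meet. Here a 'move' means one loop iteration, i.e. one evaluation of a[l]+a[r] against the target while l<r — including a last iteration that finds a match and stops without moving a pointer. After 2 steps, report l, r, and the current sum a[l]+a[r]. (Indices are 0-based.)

l=1, r=9, sum=41

l=0 r=10: -6+38=32 <33, l++
l=1 r=10: 6+38=44 >33, r--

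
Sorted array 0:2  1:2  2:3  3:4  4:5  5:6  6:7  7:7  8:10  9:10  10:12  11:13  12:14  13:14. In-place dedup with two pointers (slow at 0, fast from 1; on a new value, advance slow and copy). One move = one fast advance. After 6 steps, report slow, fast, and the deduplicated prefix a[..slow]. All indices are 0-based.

slow=5, fast=7, prefix=[2, 3, 4, 5, 6, 7]

(s=0,f=1) a[fast]=2=a[slow] dup → fast++
(s=0,f=2) a[fast]=3≠a[slow]=2 write a[1]=3 → slow++,fast++
(s=1,f=3) a[fast]=4≠a[slow]=3 write a[2]=4 → slow++,fast++
(s=2,f=4) a[fast]=5≠a[slow]=4 write a[3]=5 → slow++,fast++
(s=3,f=5) a[fast]=6≠a[slow]=5 write a[4]=6 → slow++,fast++
(s=4,f=6) a[fast]=7≠a[slow]=6 write a[5]=7 → slow++,fast++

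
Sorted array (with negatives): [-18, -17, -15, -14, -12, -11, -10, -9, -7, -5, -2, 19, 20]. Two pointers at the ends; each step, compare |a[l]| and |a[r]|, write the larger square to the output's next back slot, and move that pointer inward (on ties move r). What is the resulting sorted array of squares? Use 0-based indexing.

[4, 25, 49, 81, 100, 121, 144, 196, 225, 289, 324, 361, 400]

[0,12] |-18|<=|20| out[12]=400 → r--
[0,11] |-18|<=|19| out[11]=361 → r--
[0,10] |-18|>|-2| out[10]=324 → l++
[1,10] |-17|>|-2| out[9]=289 → l++
[2,10] |-15|>|-2| out[8]=225 → l++
[3,10] |-14|>|-2| out[7]=196 → l++
[4,10] |-12|>|-2| out[6]=144 → l++
[5,10] |-11|>|-2| out[5]=121 → l++
[6,10] |-10|>|-2| out[4]=100 → l++
[7,10] |-9|>|-2| out[3]=81 → l++
[8,10] |-7|>|-2| out[2]=49 → l++
[9,10] |-5|>|-2| out[1]=25 → l++
[10,10] |-2|<=|-2| out[0]=4 → r--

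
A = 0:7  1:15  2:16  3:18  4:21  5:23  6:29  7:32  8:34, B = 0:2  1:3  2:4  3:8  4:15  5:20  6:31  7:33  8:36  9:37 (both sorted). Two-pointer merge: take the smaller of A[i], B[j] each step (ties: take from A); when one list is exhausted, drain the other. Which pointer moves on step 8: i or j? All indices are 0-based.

i=0 j=0: A[i]=7>B[j]=2 take 2, j++
i=0 j=1: A[i]=7>B[j]=3 take 3, j++
i=0 j=2: A[i]=7>B[j]=4 take 4, j++
i=0 j=3: A[i]=7<=B[j]=8 take 7, i++
i=1 j=3: A[i]=15>B[j]=8 take 8, j++
i=1 j=4: A[i]=15<=B[j]=15 take 15, i++
i=2 j=4: A[i]=16>B[j]=15 take 15, j++
i=2 j=5: A[i]=16<=B[j]=20 take 16, i++

i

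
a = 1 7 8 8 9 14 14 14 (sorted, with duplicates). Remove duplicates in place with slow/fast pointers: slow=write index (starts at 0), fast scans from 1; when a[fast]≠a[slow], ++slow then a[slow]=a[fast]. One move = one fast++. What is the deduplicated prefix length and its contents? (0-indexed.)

length 5; prefix = [1, 7, 8, 9, 14]

slow=0 fast=1: a[fast]=7≠a[slow]=1 write a[1]=7, slow++,fast++
slow=1 fast=2: a[fast]=8≠a[slow]=7 write a[2]=8, slow++,fast++
slow=2 fast=3: a[fast]=8=a[slow] dup, fast++
slow=2 fast=4: a[fast]=9≠a[slow]=8 write a[3]=9, slow++,fast++
slow=3 fast=5: a[fast]=14≠a[slow]=9 write a[4]=14, slow++,fast++
slow=4 fast=6: a[fast]=14=a[slow] dup, fast++
slow=4 fast=7: a[fast]=14=a[slow] dup, fast++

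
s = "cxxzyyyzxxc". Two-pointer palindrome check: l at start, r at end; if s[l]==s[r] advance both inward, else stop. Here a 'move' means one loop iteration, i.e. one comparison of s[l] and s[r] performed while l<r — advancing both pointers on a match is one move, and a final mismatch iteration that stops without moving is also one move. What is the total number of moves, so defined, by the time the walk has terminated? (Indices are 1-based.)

5 moves

l=1 r=11: 'c'=='c', l++,r--
l=2 r=10: 'x'=='x', l++,r--
l=3 r=9: 'x'=='x', l++,r--
l=4 r=8: 'z'=='z', l++,r--
l=5 r=7: 'y'=='y', l++,r--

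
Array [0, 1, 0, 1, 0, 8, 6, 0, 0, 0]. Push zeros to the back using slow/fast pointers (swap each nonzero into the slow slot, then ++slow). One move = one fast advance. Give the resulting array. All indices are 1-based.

[1, 1, 8, 6, 0, 0, 0, 0, 0, 0]

(s=1,f=1) a[fast]=0 → fast++
(s=1,f=2) a[fast]=1≠0 swap→a[1]=1 → slow++,fast++
(s=2,f=3) a[fast]=0 → fast++
(s=2,f=4) a[fast]=1≠0 swap→a[2]=1 → slow++,fast++
(s=3,f=5) a[fast]=0 → fast++
(s=3,f=6) a[fast]=8≠0 swap→a[3]=8 → slow++,fast++
(s=4,f=7) a[fast]=6≠0 swap→a[4]=6 → slow++,fast++
(s=5,f=8) a[fast]=0 → fast++
(s=5,f=9) a[fast]=0 → fast++
(s=5,f=10) a[fast]=0 → fast++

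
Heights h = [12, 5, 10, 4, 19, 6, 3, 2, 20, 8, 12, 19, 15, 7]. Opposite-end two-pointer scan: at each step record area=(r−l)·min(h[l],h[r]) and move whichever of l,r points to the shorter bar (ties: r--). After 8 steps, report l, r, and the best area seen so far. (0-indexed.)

l=4, r=9, best area=144

[0,13] min(12,7)*13=91 best=91 * → r--
[0,12] min(12,15)*12=144 best=144 * → l++
[1,12] min(5,15)*11=55 best=144 → l++
[2,12] min(10,15)*10=100 best=144 → l++
[3,12] min(4,15)*9=36 best=144 → l++
[4,12] min(19,15)*8=120 best=144 → r--
[4,11] min(19,19)*7=133 best=144 → r--
[4,10] min(19,12)*6=72 best=144 → r--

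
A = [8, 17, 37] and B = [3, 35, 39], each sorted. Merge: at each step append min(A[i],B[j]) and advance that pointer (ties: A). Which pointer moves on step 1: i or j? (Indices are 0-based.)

[i=0,j=0] A[i]=8>B[j]=3 take 3 → j++

j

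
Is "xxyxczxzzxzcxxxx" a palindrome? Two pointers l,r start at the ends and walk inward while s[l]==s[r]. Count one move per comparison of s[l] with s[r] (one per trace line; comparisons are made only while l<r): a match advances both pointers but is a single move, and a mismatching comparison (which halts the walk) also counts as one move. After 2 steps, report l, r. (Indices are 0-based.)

l=2, r=13

[0,15] 'x'=='x' → l++,r--
[1,14] 'x'=='x' → l++,r--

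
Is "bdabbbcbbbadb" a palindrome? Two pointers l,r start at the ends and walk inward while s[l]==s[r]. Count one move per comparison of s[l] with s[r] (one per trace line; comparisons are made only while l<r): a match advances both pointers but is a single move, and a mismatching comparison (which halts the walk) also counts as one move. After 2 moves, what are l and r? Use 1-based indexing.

l=1 r=13: 'b'=='b', l++,r--
l=2 r=12: 'd'=='d', l++,r--

l=3, r=11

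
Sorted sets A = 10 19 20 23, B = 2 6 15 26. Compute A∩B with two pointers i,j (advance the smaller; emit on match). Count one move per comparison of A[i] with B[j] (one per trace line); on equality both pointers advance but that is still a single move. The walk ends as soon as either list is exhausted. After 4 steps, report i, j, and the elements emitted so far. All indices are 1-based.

i=2, j=4, emitted=[]

i=1 j=1: 10>2, j++
i=1 j=2: 10>6, j++
i=1 j=3: 10<15, i++
i=2 j=3: 19>15, j++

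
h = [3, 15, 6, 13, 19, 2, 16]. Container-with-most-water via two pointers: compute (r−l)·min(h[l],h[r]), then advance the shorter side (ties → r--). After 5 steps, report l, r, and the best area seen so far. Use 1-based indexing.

[1,7] min(3,16)*6=18 best=18 * → l++
[2,7] min(15,16)*5=75 best=75 * → l++
[3,7] min(6,16)*4=24 best=75 → l++
[4,7] min(13,16)*3=39 best=75 → l++
[5,7] min(19,16)*2=32 best=75 → r--

l=5, r=6, best area=75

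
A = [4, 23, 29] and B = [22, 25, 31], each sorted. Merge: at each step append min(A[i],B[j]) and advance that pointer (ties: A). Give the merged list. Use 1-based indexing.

[i=1,j=1] A[i]=4<=B[j]=22 take 4 → i++
[i=2,j=1] A[i]=23>B[j]=22 take 22 → j++
[i=2,j=2] A[i]=23<=B[j]=25 take 23 → i++
[i=3,j=2] A[i]=29>B[j]=25 take 25 → j++
[i=3,j=3] A[i]=29<=B[j]=31 take 29 → i++
[i=4,j=3] A done, take B[j]=31 → j++

[4, 22, 23, 25, 29, 31]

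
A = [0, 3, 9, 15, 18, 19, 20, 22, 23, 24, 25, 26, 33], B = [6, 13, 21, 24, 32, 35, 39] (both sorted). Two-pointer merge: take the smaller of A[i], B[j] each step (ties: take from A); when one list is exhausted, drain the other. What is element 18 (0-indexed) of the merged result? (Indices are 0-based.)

merged[18] = 35

i=0 j=0: A[i]=0<=B[j]=6 take 0, i++
i=1 j=0: A[i]=3<=B[j]=6 take 3, i++
i=2 j=0: A[i]=9>B[j]=6 take 6, j++
i=2 j=1: A[i]=9<=B[j]=13 take 9, i++
i=3 j=1: A[i]=15>B[j]=13 take 13, j++
i=3 j=2: A[i]=15<=B[j]=21 take 15, i++
i=4 j=2: A[i]=18<=B[j]=21 take 18, i++
i=5 j=2: A[i]=19<=B[j]=21 take 19, i++
i=6 j=2: A[i]=20<=B[j]=21 take 20, i++
i=7 j=2: A[i]=22>B[j]=21 take 21, j++
i=7 j=3: A[i]=22<=B[j]=24 take 22, i++
i=8 j=3: A[i]=23<=B[j]=24 take 23, i++
i=9 j=3: A[i]=24<=B[j]=24 take 24, i++
i=10 j=3: A[i]=25>B[j]=24 take 24, j++
i=10 j=4: A[i]=25<=B[j]=32 take 25, i++
i=11 j=4: A[i]=26<=B[j]=32 take 26, i++
i=12 j=4: A[i]=33>B[j]=32 take 32, j++
i=12 j=5: A[i]=33<=B[j]=35 take 33, i++
i=13 j=5: A done, take B[j]=35, j++
i=13 j=6: A done, take B[j]=39, j++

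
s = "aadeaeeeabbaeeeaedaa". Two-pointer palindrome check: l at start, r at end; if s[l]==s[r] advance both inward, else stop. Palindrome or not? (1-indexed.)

[1,20] 'a'=='a' → l++,r--
[2,19] 'a'=='a' → l++,r--
[3,18] 'd'=='d' → l++,r--
[4,17] 'e'=='e' → l++,r--
[5,16] 'a'=='a' → l++,r--
[6,15] 'e'=='e' → l++,r--
[7,14] 'e'=='e' → l++,r--
[8,13] 'e'=='e' → l++,r--
[9,12] 'a'=='a' → l++,r--
[10,11] 'b'=='b' → l++,r--

palindrome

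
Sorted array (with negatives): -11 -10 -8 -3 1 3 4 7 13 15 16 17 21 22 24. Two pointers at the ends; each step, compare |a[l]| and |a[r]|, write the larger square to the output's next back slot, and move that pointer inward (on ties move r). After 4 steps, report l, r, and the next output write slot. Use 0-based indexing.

l=0 r=14: |-11|<=|24| out[14]=576, r--
l=0 r=13: |-11|<=|22| out[13]=484, r--
l=0 r=12: |-11|<=|21| out[12]=441, r--
l=0 r=11: |-11|<=|17| out[11]=289, r--

l=0, r=10, next write slot=10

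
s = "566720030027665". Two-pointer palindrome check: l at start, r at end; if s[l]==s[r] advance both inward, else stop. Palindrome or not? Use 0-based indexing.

palindrome

[0,14] '5'=='5' → l++,r--
[1,13] '6'=='6' → l++,r--
[2,12] '6'=='6' → l++,r--
[3,11] '7'=='7' → l++,r--
[4,10] '2'=='2' → l++,r--
[5,9] '0'=='0' → l++,r--
[6,8] '0'=='0' → l++,r--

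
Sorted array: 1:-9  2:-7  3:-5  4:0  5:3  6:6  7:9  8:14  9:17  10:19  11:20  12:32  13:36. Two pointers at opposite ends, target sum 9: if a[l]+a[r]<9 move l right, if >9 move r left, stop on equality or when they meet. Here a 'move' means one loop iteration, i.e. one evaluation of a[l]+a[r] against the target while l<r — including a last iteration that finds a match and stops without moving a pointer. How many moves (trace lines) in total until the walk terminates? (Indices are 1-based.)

8 moves

l=1 r=13: -9+36=27 >9, r--
l=1 r=12: -9+32=23 >9, r--
l=1 r=11: -9+20=11 >9, r--
l=1 r=10: -9+19=10 >9, r--
l=1 r=9: -9+17=8 <9, l++
l=2 r=9: -7+17=10 >9, r--
l=2 r=8: -7+14=7 <9, l++
l=3 r=8: -5+14=9, found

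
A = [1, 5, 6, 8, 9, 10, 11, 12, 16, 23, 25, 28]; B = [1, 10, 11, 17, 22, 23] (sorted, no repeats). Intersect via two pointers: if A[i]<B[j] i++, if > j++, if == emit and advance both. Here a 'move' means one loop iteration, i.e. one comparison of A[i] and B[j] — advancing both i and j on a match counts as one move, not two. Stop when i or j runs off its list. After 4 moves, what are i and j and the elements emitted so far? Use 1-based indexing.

[i=1,j=1] 1==1 emit → i++,j++
[i=2,j=2] 5<10 → i++
[i=3,j=2] 6<10 → i++
[i=4,j=2] 8<10 → i++

i=5, j=2, emitted=[1]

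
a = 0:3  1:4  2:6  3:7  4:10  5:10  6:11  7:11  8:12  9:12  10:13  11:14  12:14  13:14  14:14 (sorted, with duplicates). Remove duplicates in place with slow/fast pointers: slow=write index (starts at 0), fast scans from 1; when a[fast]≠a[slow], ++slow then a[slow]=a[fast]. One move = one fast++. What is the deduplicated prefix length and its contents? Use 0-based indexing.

(s=0,f=1) a[fast]=4≠a[slow]=3 write a[1]=4 → slow++,fast++
(s=1,f=2) a[fast]=6≠a[slow]=4 write a[2]=6 → slow++,fast++
(s=2,f=3) a[fast]=7≠a[slow]=6 write a[3]=7 → slow++,fast++
(s=3,f=4) a[fast]=10≠a[slow]=7 write a[4]=10 → slow++,fast++
(s=4,f=5) a[fast]=10=a[slow] dup → fast++
(s=4,f=6) a[fast]=11≠a[slow]=10 write a[5]=11 → slow++,fast++
(s=5,f=7) a[fast]=11=a[slow] dup → fast++
(s=5,f=8) a[fast]=12≠a[slow]=11 write a[6]=12 → slow++,fast++
(s=6,f=9) a[fast]=12=a[slow] dup → fast++
(s=6,f=10) a[fast]=13≠a[slow]=12 write a[7]=13 → slow++,fast++
(s=7,f=11) a[fast]=14≠a[slow]=13 write a[8]=14 → slow++,fast++
(s=8,f=12) a[fast]=14=a[slow] dup → fast++
(s=8,f=13) a[fast]=14=a[slow] dup → fast++
(s=8,f=14) a[fast]=14=a[slow] dup → fast++

length 9; prefix = [3, 4, 6, 7, 10, 11, 12, 13, 14]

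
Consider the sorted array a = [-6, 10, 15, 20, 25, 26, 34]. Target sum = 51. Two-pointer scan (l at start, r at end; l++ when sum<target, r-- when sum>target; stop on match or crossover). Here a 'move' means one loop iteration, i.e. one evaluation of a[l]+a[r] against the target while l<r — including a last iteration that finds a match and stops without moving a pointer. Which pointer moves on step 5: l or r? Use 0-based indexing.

[0,6] -6+34=28 <51 → l++
[1,6] 10+34=44 <51 → l++
[2,6] 15+34=49 <51 → l++
[3,6] 20+34=54 >51 → r--
[3,5] 20+26=46 <51 → l++

l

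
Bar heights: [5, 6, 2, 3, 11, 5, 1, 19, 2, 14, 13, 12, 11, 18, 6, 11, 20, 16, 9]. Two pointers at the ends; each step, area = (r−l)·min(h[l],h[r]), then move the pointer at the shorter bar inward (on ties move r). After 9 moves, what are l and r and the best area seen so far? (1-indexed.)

l=1 r=19: min(5,9)*18=90 best=90 *, l++
l=2 r=19: min(6,9)*17=102 best=102 *, l++
l=3 r=19: min(2,9)*16=32 best=102, l++
l=4 r=19: min(3,9)*15=45 best=102, l++
l=5 r=19: min(11,9)*14=126 best=126 *, r--
l=5 r=18: min(11,16)*13=143 best=143 *, l++
l=6 r=18: min(5,16)*12=60 best=143, l++
l=7 r=18: min(1,16)*11=11 best=143, l++
l=8 r=18: min(19,16)*10=160 best=160 *, r--

l=8, r=17, best area=160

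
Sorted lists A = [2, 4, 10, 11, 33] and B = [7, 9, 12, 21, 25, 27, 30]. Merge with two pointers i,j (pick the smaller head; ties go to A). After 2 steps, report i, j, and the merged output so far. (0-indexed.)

i=2, j=0, merged so far=[2, 4]

i=0 j=0: A[i]=2<=B[j]=7 take 2, i++
i=1 j=0: A[i]=4<=B[j]=7 take 4, i++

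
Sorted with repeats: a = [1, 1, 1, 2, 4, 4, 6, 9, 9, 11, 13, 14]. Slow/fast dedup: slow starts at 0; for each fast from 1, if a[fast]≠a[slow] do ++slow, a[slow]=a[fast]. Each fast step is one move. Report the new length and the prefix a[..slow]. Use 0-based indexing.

slow=0 fast=1: a[fast]=1=a[slow] dup, fast++
slow=0 fast=2: a[fast]=1=a[slow] dup, fast++
slow=0 fast=3: a[fast]=2≠a[slow]=1 write a[1]=2, slow++,fast++
slow=1 fast=4: a[fast]=4≠a[slow]=2 write a[2]=4, slow++,fast++
slow=2 fast=5: a[fast]=4=a[slow] dup, fast++
slow=2 fast=6: a[fast]=6≠a[slow]=4 write a[3]=6, slow++,fast++
slow=3 fast=7: a[fast]=9≠a[slow]=6 write a[4]=9, slow++,fast++
slow=4 fast=8: a[fast]=9=a[slow] dup, fast++
slow=4 fast=9: a[fast]=11≠a[slow]=9 write a[5]=11, slow++,fast++
slow=5 fast=10: a[fast]=13≠a[slow]=11 write a[6]=13, slow++,fast++
slow=6 fast=11: a[fast]=14≠a[slow]=13 write a[7]=14, slow++,fast++

length 8; prefix = [1, 2, 4, 6, 9, 11, 13, 14]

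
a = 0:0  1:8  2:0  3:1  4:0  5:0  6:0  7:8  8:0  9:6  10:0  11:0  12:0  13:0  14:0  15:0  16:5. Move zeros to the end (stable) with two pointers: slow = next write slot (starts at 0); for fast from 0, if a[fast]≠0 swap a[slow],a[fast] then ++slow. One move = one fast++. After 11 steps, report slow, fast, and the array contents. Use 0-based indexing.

slow=4, fast=11, a=[8, 1, 8, 6, 0, 0, 0, 0, 0, 0, 0, 0, 0, 0, 0, 0, 5]

slow=0 fast=0: a[fast]=0, fast++
slow=0 fast=1: a[fast]=8≠0 swap→a[0]=8, slow++,fast++
slow=1 fast=2: a[fast]=0, fast++
slow=1 fast=3: a[fast]=1≠0 swap→a[1]=1, slow++,fast++
slow=2 fast=4: a[fast]=0, fast++
slow=2 fast=5: a[fast]=0, fast++
slow=2 fast=6: a[fast]=0, fast++
slow=2 fast=7: a[fast]=8≠0 swap→a[2]=8, slow++,fast++
slow=3 fast=8: a[fast]=0, fast++
slow=3 fast=9: a[fast]=6≠0 swap→a[3]=6, slow++,fast++
slow=4 fast=10: a[fast]=0, fast++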